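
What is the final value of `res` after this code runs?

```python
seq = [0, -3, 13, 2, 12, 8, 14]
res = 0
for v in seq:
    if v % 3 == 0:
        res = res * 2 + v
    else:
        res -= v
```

v=0: %3==0, res = 0*2+0 = 0
v=-3: %3==0, res = 0*2+(-3) = -3
v=13: not %3==0, res = (-3)-13 = -16
v=2: not %3==0, res = (-16)-2 = -18
v=12: %3==0, res = (-18)*2+12 = -24
v=8: not %3==0, res = (-24)-8 = -32
v=14: not %3==0, res = (-32)-14 = -46

-46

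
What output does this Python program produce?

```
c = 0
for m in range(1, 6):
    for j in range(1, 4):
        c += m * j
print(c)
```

90

m=1,j=1: c = 0+1 = 1
m=1,j=2: c = 1+2 = 3
m=1,j=3: c = 3+3 = 6
m=2,j=1: c = 6+2 = 8
m=2,j=2: c = 8+4 = 12
m=2,j=3: c = 12+6 = 18
m=3,j=1: c = 18+3 = 21
m=3,j=2: c = 21+6 = 27
m=3,j=3: c = 27+9 = 36
m=4,j=1: c = 36+4 = 40
m=4,j=2: c = 40+8 = 48
m=4,j=3: c = 48+12 = 60
m=5,j=1: c = 60+5 = 65
m=5,j=2: c = 65+10 = 75
m=5,j=3: c = 75+15 = 90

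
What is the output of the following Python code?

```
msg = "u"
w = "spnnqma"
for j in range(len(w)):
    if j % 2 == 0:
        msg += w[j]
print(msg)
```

j=0: add 's' → 'us'
j=1: skip
j=2: add 'n' → 'usn'
j=3: skip
j=4: add 'q' → 'usnq'
j=5: skip
j=6: add 'a' → 'usnqa'

usnqa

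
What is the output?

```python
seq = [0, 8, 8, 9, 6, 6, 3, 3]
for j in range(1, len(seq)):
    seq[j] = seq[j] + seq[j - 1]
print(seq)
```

[0, 8, 16, 25, 31, 37, 40, 43]

j=1: seq[1] = 8+0 = 8 → [0, 8, 8, 9, 6, 6, 3, 3]
j=2: seq[2] = 8+8 = 16 → [0, 8, 16, 9, 6, 6, 3, 3]
j=3: seq[3] = 9+16 = 25 → [0, 8, 16, 25, 6, 6, 3, 3]
j=4: seq[4] = 6+25 = 31 → [0, 8, 16, 25, 31, 6, 3, 3]
j=5: seq[5] = 6+31 = 37 → [0, 8, 16, 25, 31, 37, 3, 3]
j=6: seq[6] = 3+37 = 40 → [0, 8, 16, 25, 31, 37, 40, 3]
j=7: seq[7] = 3+40 = 43 → [0, 8, 16, 25, 31, 37, 40, 43]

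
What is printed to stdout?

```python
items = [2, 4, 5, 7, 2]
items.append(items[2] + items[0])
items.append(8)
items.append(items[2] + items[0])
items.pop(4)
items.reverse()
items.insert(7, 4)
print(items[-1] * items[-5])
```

28

append items[2]+items[0] = 5+2 = 7 → [2, 4, 5, 7, 2, 7]
append 8 → [2, 4, 5, 7, 2, 7, 8]
append items[2]+items[0] = 5+2 = 7 → [2, 4, 5, 7, 2, 7, 8, 7]
pop(4) removes 2 → [2, 4, 5, 7, 7, 8, 7]
reverse → [7, 8, 7, 7, 5, 4, 2]
insert 4 at 7 → [7, 8, 7, 7, 5, 4, 2, 4]
items[-1]*items[-5] = 4*7 = 28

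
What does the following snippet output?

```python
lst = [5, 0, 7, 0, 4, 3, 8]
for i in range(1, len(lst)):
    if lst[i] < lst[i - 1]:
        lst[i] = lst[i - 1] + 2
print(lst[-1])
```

i=1: 0<5, lst[1] = 5+2 = 7 → [5, 7, 7, 0, 4, 3, 8]
i=2: 7>=7, unchanged → [5, 7, 7, 0, 4, 3, 8]
i=3: 0<7, lst[3] = 7+2 = 9 → [5, 7, 7, 9, 4, 3, 8]
i=4: 4<9, lst[4] = 9+2 = 11 → [5, 7, 7, 9, 11, 3, 8]
i=5: 3<11, lst[5] = 11+2 = 13 → [5, 7, 7, 9, 11, 13, 8]
i=6: 8<13, lst[6] = 13+2 = 15 → [5, 7, 7, 9, 11, 13, 15]

15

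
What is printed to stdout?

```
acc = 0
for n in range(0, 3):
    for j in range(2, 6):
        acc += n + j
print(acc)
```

n=0,j=2: acc = 0+2 = 2
n=0,j=3: acc = 2+3 = 5
n=0,j=4: acc = 5+4 = 9
n=0,j=5: acc = 9+5 = 14
n=1,j=2: acc = 14+3 = 17
n=1,j=3: acc = 17+4 = 21
n=1,j=4: acc = 21+5 = 26
n=1,j=5: acc = 26+6 = 32
n=2,j=2: acc = 32+4 = 36
n=2,j=3: acc = 36+5 = 41
n=2,j=4: acc = 41+6 = 47
n=2,j=5: acc = 47+7 = 54

54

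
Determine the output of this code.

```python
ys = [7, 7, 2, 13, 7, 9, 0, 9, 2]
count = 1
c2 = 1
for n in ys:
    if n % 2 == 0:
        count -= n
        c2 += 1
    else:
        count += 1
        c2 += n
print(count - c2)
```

n=7: not even, count = 1+1 = 2; c2=8
n=7: not even, count = 2+1 = 3; c2=15
n=2: even, count = 3-2 = 1; c2=16
n=13: not even, count = 1+1 = 2; c2=29
n=7: not even, count = 2+1 = 3; c2=36
n=9: not even, count = 3+1 = 4; c2=45
n=0: even, count = 4-0 = 4; c2=46
n=9: not even, count = 4+1 = 5; c2=55
n=2: even, count = 5-2 = 3; c2=56
count-c2 = 3-56 = -53

-53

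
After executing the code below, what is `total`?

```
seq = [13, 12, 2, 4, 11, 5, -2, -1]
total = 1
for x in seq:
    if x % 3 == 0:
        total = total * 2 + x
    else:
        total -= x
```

-31

x=13: not %3==0, total = 1-13 = -12
x=12: %3==0, total = (-12)*2+12 = -12
x=2: not %3==0, total = (-12)-2 = -14
x=4: not %3==0, total = (-14)-4 = -18
x=11: not %3==0, total = (-18)-11 = -29
x=5: not %3==0, total = (-29)-5 = -34
x=-2: not %3==0, total = (-34)-(-2) = -32
x=-1: not %3==0, total = (-32)-(-1) = -31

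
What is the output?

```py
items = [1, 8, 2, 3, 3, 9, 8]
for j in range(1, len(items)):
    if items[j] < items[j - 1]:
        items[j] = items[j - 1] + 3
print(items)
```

j=1: 8>=1, unchanged → [1, 8, 2, 3, 3, 9, 8]
j=2: 2<8, items[2] = 8+3 = 11 → [1, 8, 11, 3, 3, 9, 8]
j=3: 3<11, items[3] = 11+3 = 14 → [1, 8, 11, 14, 3, 9, 8]
j=4: 3<14, items[4] = 14+3 = 17 → [1, 8, 11, 14, 17, 9, 8]
j=5: 9<17, items[5] = 17+3 = 20 → [1, 8, 11, 14, 17, 20, 8]
j=6: 8<20, items[6] = 20+3 = 23 → [1, 8, 11, 14, 17, 20, 23]

[1, 8, 11, 14, 17, 20, 23]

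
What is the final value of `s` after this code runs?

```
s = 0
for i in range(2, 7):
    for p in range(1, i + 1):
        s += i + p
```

i=2,p=1: s = 0+3 = 3
i=2,p=2: s = 3+4 = 7
i=3,p=1: s = 7+4 = 11
i=3,p=2: s = 11+5 = 16
i=3,p=3: s = 16+6 = 22
i=4,p=1: s = 22+5 = 27
i=4,p=2: s = 27+6 = 33
i=4,p=3: s = 33+7 = 40
i=4,p=4: s = 40+8 = 48
i=5,p=1: s = 48+6 = 54
i=5,p=2: s = 54+7 = 61
i=5,p=3: s = 61+8 = 69
i=5,p=4: s = 69+9 = 78
i=5,p=5: s = 78+10 = 88
i=6,p=1: s = 88+7 = 95
i=6,p=2: s = 95+8 = 103
i=6,p=3: s = 103+9 = 112
i=6,p=4: s = 112+10 = 122
i=6,p=5: s = 122+11 = 133
i=6,p=6: s = 133+12 = 145

145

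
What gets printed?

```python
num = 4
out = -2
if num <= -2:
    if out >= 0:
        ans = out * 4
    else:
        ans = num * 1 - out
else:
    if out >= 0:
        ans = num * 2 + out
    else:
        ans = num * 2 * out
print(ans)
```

num=4, out=-2
num <= -2 is False; out >= 0 is False
→ ans = num * 2 * out = -16

-16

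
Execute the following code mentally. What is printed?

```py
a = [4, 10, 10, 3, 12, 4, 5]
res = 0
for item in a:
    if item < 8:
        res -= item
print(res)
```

-16

item=4: <8, res = 0-4 = -4
item=10: not <8
item=10: not <8
item=3: <8, res = (-4)-3 = -7
item=12: not <8
item=4: <8, res = (-7)-4 = -11
item=5: <8, res = (-11)-5 = -16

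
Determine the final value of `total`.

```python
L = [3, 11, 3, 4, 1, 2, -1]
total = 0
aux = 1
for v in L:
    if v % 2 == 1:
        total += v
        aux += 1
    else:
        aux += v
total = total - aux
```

5

v=3: odd, total = 0+3 = 3; aux=2
v=11: odd, total = 3+11 = 14; aux=3
v=3: odd, total = 14+3 = 17; aux=4
v=4: not odd; aux=8
v=1: odd, total = 17+1 = 18; aux=9
v=2: not odd; aux=11
v=-1: odd, total = 18+(-1) = 17; aux=12
total-aux = 17-12 = 5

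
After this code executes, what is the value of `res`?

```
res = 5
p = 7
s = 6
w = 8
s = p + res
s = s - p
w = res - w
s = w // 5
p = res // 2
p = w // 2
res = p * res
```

-10

s = 7+5 = 12
s = 12-7 = 5
w = 5-8 = -3
s = (-3)//5 = -1
p = 5//2 = 2
p = (-3)//2 = -2
res = (-2)*5 = -10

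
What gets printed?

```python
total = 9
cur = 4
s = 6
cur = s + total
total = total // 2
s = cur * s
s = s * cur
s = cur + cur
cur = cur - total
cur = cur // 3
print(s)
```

cur = 6+9 = 15
total = 9//2 = 4
s = 15*6 = 90
s = 90*15 = 1350
s = 15+15 = 30
cur = 15-4 = 11
cur = 11//3 = 3

30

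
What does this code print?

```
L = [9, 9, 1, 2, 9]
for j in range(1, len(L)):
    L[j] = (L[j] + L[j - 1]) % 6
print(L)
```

j=1: L[1] = (9+9)%6 = 0 → [9, 0, 1, 2, 9]
j=2: L[2] = (1+0)%6 = 1 → [9, 0, 1, 2, 9]
j=3: L[3] = (2+1)%6 = 3 → [9, 0, 1, 3, 9]
j=4: L[4] = (9+3)%6 = 0 → [9, 0, 1, 3, 0]

[9, 0, 1, 3, 0]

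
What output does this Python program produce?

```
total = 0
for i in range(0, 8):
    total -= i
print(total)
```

i=0: total = 0-0 = 0
i=1: total = 0-1 = -1
i=2: total = (-1)-2 = -3
i=3: total = (-3)-3 = -6
i=4: total = (-6)-4 = -10
i=5: total = (-10)-5 = -15
i=6: total = (-15)-6 = -21
i=7: total = (-21)-7 = -28

-28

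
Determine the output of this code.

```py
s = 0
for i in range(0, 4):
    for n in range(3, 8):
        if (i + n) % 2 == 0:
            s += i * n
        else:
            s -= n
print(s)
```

30

i=0,n=3: odd sum, s = 0-3 = -3
i=0,n=4: even sum, s = (-3)+0 = -3
i=0,n=5: odd sum, s = (-3)-5 = -8
i=0,n=6: even sum, s = (-8)+0 = -8
i=0,n=7: odd sum, s = (-8)-7 = -15
i=1,n=3: even sum, s = (-15)+3 = -12
i=1,n=4: odd sum, s = (-12)-4 = -16
i=1,n=5: even sum, s = (-16)+5 = -11
i=1,n=6: odd sum, s = (-11)-6 = -17
i=1,n=7: even sum, s = (-17)+7 = -10
i=2,n=3: odd sum, s = (-10)-3 = -13
i=2,n=4: even sum, s = (-13)+8 = -5
i=2,n=5: odd sum, s = (-5)-5 = -10
i=2,n=6: even sum, s = (-10)+12 = 2
i=2,n=7: odd sum, s = 2-7 = -5
i=3,n=3: even sum, s = (-5)+9 = 4
i=3,n=4: odd sum, s = 4-4 = 0
i=3,n=5: even sum, s = 0+15 = 15
i=3,n=6: odd sum, s = 15-6 = 9
i=3,n=7: even sum, s = 9+21 = 30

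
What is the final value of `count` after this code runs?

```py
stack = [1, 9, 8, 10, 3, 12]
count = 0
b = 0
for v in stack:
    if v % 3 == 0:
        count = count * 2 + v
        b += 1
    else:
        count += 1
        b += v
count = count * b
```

v=1: not %3==0, count = 0+1 = 1; b=1
v=9: %3==0, count = 1*2+9 = 11; b=2
v=8: not %3==0, count = 11+1 = 12; b=10
v=10: not %3==0, count = 12+1 = 13; b=20
v=3: %3==0, count = 13*2+3 = 29; b=21
v=12: %3==0, count = 29*2+12 = 70; b=22
count*b = 70*22 = 1540

1540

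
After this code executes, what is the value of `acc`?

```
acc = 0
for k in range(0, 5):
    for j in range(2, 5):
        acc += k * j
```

90

k=0,j=2: acc = 0+0 = 0
k=0,j=3: acc = 0+0 = 0
k=0,j=4: acc = 0+0 = 0
k=1,j=2: acc = 0+2 = 2
k=1,j=3: acc = 2+3 = 5
k=1,j=4: acc = 5+4 = 9
k=2,j=2: acc = 9+4 = 13
k=2,j=3: acc = 13+6 = 19
k=2,j=4: acc = 19+8 = 27
k=3,j=2: acc = 27+6 = 33
k=3,j=3: acc = 33+9 = 42
k=3,j=4: acc = 42+12 = 54
k=4,j=2: acc = 54+8 = 62
k=4,j=3: acc = 62+12 = 74
k=4,j=4: acc = 74+16 = 90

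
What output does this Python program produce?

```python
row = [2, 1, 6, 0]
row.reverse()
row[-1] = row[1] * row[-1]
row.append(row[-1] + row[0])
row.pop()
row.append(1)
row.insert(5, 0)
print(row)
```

[0, 6, 1, 12, 1, 0]

reverse → [0, 6, 1, 2]
row[-1] = row[1]*row[-1] = 6*2 = 12 → [0, 6, 1, 12]
append row[-1]+row[0] = 12+0 = 12 → [0, 6, 1, 12, 12]
pop() removes 12 → [0, 6, 1, 12]
append 1 → [0, 6, 1, 12, 1]
insert 0 at 5 → [0, 6, 1, 12, 1, 0]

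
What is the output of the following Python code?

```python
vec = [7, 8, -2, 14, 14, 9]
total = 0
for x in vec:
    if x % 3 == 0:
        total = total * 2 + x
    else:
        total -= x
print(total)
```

-73

x=7: not %3==0, total = 0-7 = -7
x=8: not %3==0, total = (-7)-8 = -15
x=-2: not %3==0, total = (-15)-(-2) = -13
x=14: not %3==0, total = (-13)-14 = -27
x=14: not %3==0, total = (-27)-14 = -41
x=9: %3==0, total = (-41)*2+9 = -73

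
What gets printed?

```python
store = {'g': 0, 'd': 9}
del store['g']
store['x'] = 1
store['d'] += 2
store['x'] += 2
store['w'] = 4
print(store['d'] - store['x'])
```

del 'g' → {'d': 9}
store['x'] = 1 → {'d': 9, 'x': 1}
store['d'] = 9+2 = 11 → {'d': 11, 'x': 1}
store['x'] = 1+2 = 3 → {'d': 11, 'x': 3}
store['w'] = 4 → {'d': 11, 'x': 3, 'w': 4}
store['d']-store['x'] = 11-3 = 8

8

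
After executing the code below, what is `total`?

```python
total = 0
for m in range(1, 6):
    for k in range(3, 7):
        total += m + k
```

150

m=1,k=3: total = 0+4 = 4
m=1,k=4: total = 4+5 = 9
m=1,k=5: total = 9+6 = 15
m=1,k=6: total = 15+7 = 22
m=2,k=3: total = 22+5 = 27
m=2,k=4: total = 27+6 = 33
m=2,k=5: total = 33+7 = 40
m=2,k=6: total = 40+8 = 48
m=3,k=3: total = 48+6 = 54
m=3,k=4: total = 54+7 = 61
m=3,k=5: total = 61+8 = 69
m=3,k=6: total = 69+9 = 78
m=4,k=3: total = 78+7 = 85
m=4,k=4: total = 85+8 = 93
m=4,k=5: total = 93+9 = 102
m=4,k=6: total = 102+10 = 112
m=5,k=3: total = 112+8 = 120
m=5,k=4: total = 120+9 = 129
m=5,k=5: total = 129+10 = 139
m=5,k=6: total = 139+11 = 150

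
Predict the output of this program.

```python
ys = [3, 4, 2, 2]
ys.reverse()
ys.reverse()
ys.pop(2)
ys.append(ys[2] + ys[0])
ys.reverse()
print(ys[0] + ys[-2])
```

9

reverse → [2, 2, 4, 3]
reverse → [3, 4, 2, 2]
pop(2) removes 2 → [3, 4, 2]
append ys[2]+ys[0] = 2+3 = 5 → [3, 4, 2, 5]
reverse → [5, 2, 4, 3]
ys[0]+ys[-2] = 5+4 = 9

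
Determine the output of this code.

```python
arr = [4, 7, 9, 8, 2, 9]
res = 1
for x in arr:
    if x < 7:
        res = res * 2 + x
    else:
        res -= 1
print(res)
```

7

x=4: <7, res = 1*2+4 = 6
x=7: not <7, res = 6-1 = 5
x=9: not <7, res = 5-1 = 4
x=8: not <7, res = 4-1 = 3
x=2: <7, res = 3*2+2 = 8
x=9: not <7, res = 8-1 = 7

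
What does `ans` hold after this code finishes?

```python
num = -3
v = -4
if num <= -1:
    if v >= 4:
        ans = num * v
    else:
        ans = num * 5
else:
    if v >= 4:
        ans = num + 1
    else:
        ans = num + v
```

num=-3, v=-4
num <= -1 is True; v >= 4 is False
→ ans = num * 5 = -15

-15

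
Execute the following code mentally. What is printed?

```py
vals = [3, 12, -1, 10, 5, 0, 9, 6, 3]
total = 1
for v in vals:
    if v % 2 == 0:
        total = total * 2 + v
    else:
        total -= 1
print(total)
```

v=3: not even, total = 1-1 = 0
v=12: even, total = 0*2+12 = 12
v=-1: not even, total = 12-1 = 11
v=10: even, total = 11*2+10 = 32
v=5: not even, total = 32-1 = 31
v=0: even, total = 31*2+0 = 62
v=9: not even, total = 62-1 = 61
v=6: even, total = 61*2+6 = 128
v=3: not even, total = 128-1 = 127

127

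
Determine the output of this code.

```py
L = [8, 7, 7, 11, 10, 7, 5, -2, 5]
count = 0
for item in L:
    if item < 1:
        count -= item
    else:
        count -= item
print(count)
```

item=8: not <1, count = 0-8 = -8
item=7: not <1, count = (-8)-7 = -15
item=7: not <1, count = (-15)-7 = -22
item=11: not <1, count = (-22)-11 = -33
item=10: not <1, count = (-33)-10 = -43
item=7: not <1, count = (-43)-7 = -50
item=5: not <1, count = (-50)-5 = -55
item=-2: <1, count = (-55)-(-2) = -53
item=5: not <1, count = (-53)-5 = -58

-58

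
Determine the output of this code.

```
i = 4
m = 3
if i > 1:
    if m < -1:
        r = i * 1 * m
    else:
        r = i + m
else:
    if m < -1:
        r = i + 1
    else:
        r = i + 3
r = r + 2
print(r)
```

i=4, m=3
i > 1 is True; m < -1 is False
→ r = i + m = 7
r = 7+2 = 9

9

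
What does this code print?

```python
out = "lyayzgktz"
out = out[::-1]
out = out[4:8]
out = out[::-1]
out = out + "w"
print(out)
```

reverse → 'ztkgzyayl'
slice [4:8] → 'zyay'
reverse → 'yayz'
+ 'w' → 'yayzw'

yayzw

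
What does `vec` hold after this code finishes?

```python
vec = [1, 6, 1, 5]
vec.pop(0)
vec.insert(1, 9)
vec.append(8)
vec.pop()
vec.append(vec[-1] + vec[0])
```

pop(0) removes 1 → [6, 1, 5]
insert 9 at 1 → [6, 9, 1, 5]
append 8 → [6, 9, 1, 5, 8]
pop() removes 8 → [6, 9, 1, 5]
append vec[-1]+vec[0] = 5+6 = 11 → [6, 9, 1, 5, 11]

[6, 9, 1, 5, 11]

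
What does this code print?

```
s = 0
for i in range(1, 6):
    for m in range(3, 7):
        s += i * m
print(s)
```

270

i=1,m=3: s = 0+3 = 3
i=1,m=4: s = 3+4 = 7
i=1,m=5: s = 7+5 = 12
i=1,m=6: s = 12+6 = 18
i=2,m=3: s = 18+6 = 24
i=2,m=4: s = 24+8 = 32
i=2,m=5: s = 32+10 = 42
i=2,m=6: s = 42+12 = 54
i=3,m=3: s = 54+9 = 63
i=3,m=4: s = 63+12 = 75
i=3,m=5: s = 75+15 = 90
i=3,m=6: s = 90+18 = 108
i=4,m=3: s = 108+12 = 120
i=4,m=4: s = 120+16 = 136
i=4,m=5: s = 136+20 = 156
i=4,m=6: s = 156+24 = 180
i=5,m=3: s = 180+15 = 195
i=5,m=4: s = 195+20 = 215
i=5,m=5: s = 215+25 = 240
i=5,m=6: s = 240+30 = 270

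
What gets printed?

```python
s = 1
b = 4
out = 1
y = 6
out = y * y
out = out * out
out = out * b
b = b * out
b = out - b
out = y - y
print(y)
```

6

out = 6*6 = 36
out = 36*36 = 1296
out = 1296*4 = 5184
b = 4*5184 = 20736
b = 5184-20736 = -15552
out = 6-6 = 0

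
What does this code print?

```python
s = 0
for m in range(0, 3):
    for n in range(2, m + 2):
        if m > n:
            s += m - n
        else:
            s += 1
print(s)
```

3

m=1,n=2: not 1>2, s = 0+1 = 1
m=2,n=2: not 2>2, s = 1+1 = 2
m=2,n=3: not 2>3, s = 2+1 = 3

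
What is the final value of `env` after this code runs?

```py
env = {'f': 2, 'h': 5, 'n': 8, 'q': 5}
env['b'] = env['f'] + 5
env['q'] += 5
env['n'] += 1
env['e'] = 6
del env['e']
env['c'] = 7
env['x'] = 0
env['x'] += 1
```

env['b'] = env['f']+5 = 7 → {'f': 2, 'h': 5, 'n': 8, 'q': 5, 'b': 7}
env['q'] = 5+5 = 10 → {'f': 2, 'h': 5, 'n': 8, 'q': 10, 'b': 7}
env['n'] = 8+1 = 9 → {'f': 2, 'h': 5, 'n': 9, 'q': 10, 'b': 7}
env['e'] = 6 → {'f': 2, 'h': 5, 'n': 9, 'q': 10, 'b': 7, 'e': 6}
del 'e' → {'f': 2, 'h': 5, 'n': 9, 'q': 10, 'b': 7}
env['c'] = 7 → {'f': 2, 'h': 5, 'n': 9, 'q': 10, 'b': 7, 'c': 7}
env['x'] = 0 → {'f': 2, 'h': 5, 'n': 9, 'q': 10, 'b': 7, 'c': 7, 'x': 0}
env['x'] = 0+1 = 1 → {'f': 2, 'h': 5, 'n': 9, 'q': 10, 'b': 7, 'c': 7, 'x': 1}

{'f': 2, 'h': 5, 'n': 9, 'q': 10, 'b': 7, 'c': 7, 'x': 1}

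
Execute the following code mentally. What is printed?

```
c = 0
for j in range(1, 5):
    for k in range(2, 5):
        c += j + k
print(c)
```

j=1,k=2: c = 0+3 = 3
j=1,k=3: c = 3+4 = 7
j=1,k=4: c = 7+5 = 12
j=2,k=2: c = 12+4 = 16
j=2,k=3: c = 16+5 = 21
j=2,k=4: c = 21+6 = 27
j=3,k=2: c = 27+5 = 32
j=3,k=3: c = 32+6 = 38
j=3,k=4: c = 38+7 = 45
j=4,k=2: c = 45+6 = 51
j=4,k=3: c = 51+7 = 58
j=4,k=4: c = 58+8 = 66

66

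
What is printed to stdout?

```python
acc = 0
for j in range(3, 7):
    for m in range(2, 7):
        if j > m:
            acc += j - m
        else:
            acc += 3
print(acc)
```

j=3,m=2: 3>2, acc = 0+1 = 1
j=3,m=3: not 3>3, acc = 1+3 = 4
j=3,m=4: not 3>4, acc = 4+3 = 7
j=3,m=5: not 3>5, acc = 7+3 = 10
j=3,m=6: not 3>6, acc = 10+3 = 13
j=4,m=2: 4>2, acc = 13+2 = 15
j=4,m=3: 4>3, acc = 15+1 = 16
j=4,m=4: not 4>4, acc = 16+3 = 19
j=4,m=5: not 4>5, acc = 19+3 = 22
j=4,m=6: not 4>6, acc = 22+3 = 25
j=5,m=2: 5>2, acc = 25+3 = 28
j=5,m=3: 5>3, acc = 28+2 = 30
j=5,m=4: 5>4, acc = 30+1 = 31
j=5,m=5: not 5>5, acc = 31+3 = 34
j=5,m=6: not 5>6, acc = 34+3 = 37
j=6,m=2: 6>2, acc = 37+4 = 41
j=6,m=3: 6>3, acc = 41+3 = 44
j=6,m=4: 6>4, acc = 44+2 = 46
j=6,m=5: 6>5, acc = 46+1 = 47
j=6,m=6: not 6>6, acc = 47+3 = 50

50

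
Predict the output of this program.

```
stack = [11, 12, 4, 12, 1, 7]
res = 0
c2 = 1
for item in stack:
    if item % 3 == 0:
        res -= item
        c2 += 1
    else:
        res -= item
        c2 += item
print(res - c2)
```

item=11: not %3==0, res = 0-11 = -11; c2=12
item=12: %3==0, res = (-11)-12 = -23; c2=13
item=4: not %3==0, res = (-23)-4 = -27; c2=17
item=12: %3==0, res = (-27)-12 = -39; c2=18
item=1: not %3==0, res = (-39)-1 = -40; c2=19
item=7: not %3==0, res = (-40)-7 = -47; c2=26
res-c2 = (-47)-26 = -73

-73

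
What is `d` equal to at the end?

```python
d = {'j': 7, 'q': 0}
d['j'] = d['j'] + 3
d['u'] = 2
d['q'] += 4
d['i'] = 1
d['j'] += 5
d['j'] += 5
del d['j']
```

d['j'] = d['j']+3 = 10 → {'j': 10, 'q': 0}
d['u'] = 2 → {'j': 10, 'q': 0, 'u': 2}
d['q'] = 0+4 = 4 → {'j': 10, 'q': 4, 'u': 2}
d['i'] = 1 → {'j': 10, 'q': 4, 'u': 2, 'i': 1}
d['j'] = 10+5 = 15 → {'j': 15, 'q': 4, 'u': 2, 'i': 1}
d['j'] = 15+5 = 20 → {'j': 20, 'q': 4, 'u': 2, 'i': 1}
del 'j' → {'q': 4, 'u': 2, 'i': 1}

{'q': 4, 'u': 2, 'i': 1}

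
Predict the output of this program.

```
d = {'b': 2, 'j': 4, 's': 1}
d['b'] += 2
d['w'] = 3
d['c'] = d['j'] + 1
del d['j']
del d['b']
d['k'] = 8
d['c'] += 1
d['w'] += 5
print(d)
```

d['b'] = 2+2 = 4 → {'b': 4, 'j': 4, 's': 1}
d['w'] = 3 → {'b': 4, 'j': 4, 's': 1, 'w': 3}
d['c'] = d['j']+1 = 5 → {'b': 4, 'j': 4, 's': 1, 'w': 3, 'c': 5}
del 'j' → {'b': 4, 's': 1, 'w': 3, 'c': 5}
del 'b' → {'s': 1, 'w': 3, 'c': 5}
d['k'] = 8 → {'s': 1, 'w': 3, 'c': 5, 'k': 8}
d['c'] = 5+1 = 6 → {'s': 1, 'w': 3, 'c': 6, 'k': 8}
d['w'] = 3+5 = 8 → {'s': 1, 'w': 8, 'c': 6, 'k': 8}

{'s': 1, 'w': 8, 'c': 6, 'k': 8}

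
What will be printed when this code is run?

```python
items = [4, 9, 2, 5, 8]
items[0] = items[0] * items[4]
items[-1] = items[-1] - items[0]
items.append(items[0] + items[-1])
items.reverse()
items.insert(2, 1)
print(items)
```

items[0] = items[0]*items[4] = 4*8 = 32 → [32, 9, 2, 5, 8]
items[-1] = items[-1]-items[0] = 8-32 = -24 → [32, 9, 2, 5, -24]
append items[0]+items[-1] = 32+(-24) = 8 → [32, 9, 2, 5, -24, 8]
reverse → [8, -24, 5, 2, 9, 32]
insert 1 at 2 → [8, -24, 1, 5, 2, 9, 32]

[8, -24, 1, 5, 2, 9, 32]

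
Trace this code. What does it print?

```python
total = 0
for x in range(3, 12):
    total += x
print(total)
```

63

x=3: total = 0+3 = 3
x=4: total = 3+4 = 7
x=5: total = 7+5 = 12
x=6: total = 12+6 = 18
x=7: total = 18+7 = 25
x=8: total = 25+8 = 33
x=9: total = 33+9 = 42
x=10: total = 42+10 = 52
x=11: total = 52+11 = 63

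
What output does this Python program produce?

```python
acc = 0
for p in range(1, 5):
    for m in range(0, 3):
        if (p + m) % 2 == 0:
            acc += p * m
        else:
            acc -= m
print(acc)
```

p=1,m=0: odd sum, acc = 0-0 = 0
p=1,m=1: even sum, acc = 0+1 = 1
p=1,m=2: odd sum, acc = 1-2 = -1
p=2,m=0: even sum, acc = (-1)+0 = -1
p=2,m=1: odd sum, acc = (-1)-1 = -2
p=2,m=2: even sum, acc = (-2)+4 = 2
p=3,m=0: odd sum, acc = 2-0 = 2
p=3,m=1: even sum, acc = 2+3 = 5
p=3,m=2: odd sum, acc = 5-2 = 3
p=4,m=0: even sum, acc = 3+0 = 3
p=4,m=1: odd sum, acc = 3-1 = 2
p=4,m=2: even sum, acc = 2+8 = 10

10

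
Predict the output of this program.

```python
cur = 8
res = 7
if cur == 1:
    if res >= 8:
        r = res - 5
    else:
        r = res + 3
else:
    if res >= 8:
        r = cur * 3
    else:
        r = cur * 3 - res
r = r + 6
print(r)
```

23

cur=8, res=7
cur == 1 is False; res >= 8 is False
→ r = cur * 3 - res = 17
r = 17+6 = 23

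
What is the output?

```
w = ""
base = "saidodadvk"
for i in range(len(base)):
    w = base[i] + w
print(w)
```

kvdadodias

i=0: prepend 's' → 's'
i=1: prepend 'a' → 'as'
i=2: prepend 'i' → 'ias'
i=3: prepend 'd' → 'dias'
i=4: prepend 'o' → 'odias'
i=5: prepend 'd' → 'dodias'
i=6: prepend 'a' → 'adodias'
i=7: prepend 'd' → 'dadodias'
i=8: prepend 'v' → 'vdadodias'
i=9: prepend 'k' → 'kvdadodias'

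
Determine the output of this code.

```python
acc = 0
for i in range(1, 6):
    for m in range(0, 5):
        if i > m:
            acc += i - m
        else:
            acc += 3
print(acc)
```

65

i=1,m=0: 1>0, acc = 0+1 = 1
i=1,m=1: not 1>1, acc = 1+3 = 4
i=1,m=2: not 1>2, acc = 4+3 = 7
i=1,m=3: not 1>3, acc = 7+3 = 10
i=1,m=4: not 1>4, acc = 10+3 = 13
i=2,m=0: 2>0, acc = 13+2 = 15
i=2,m=1: 2>1, acc = 15+1 = 16
i=2,m=2: not 2>2, acc = 16+3 = 19
i=2,m=3: not 2>3, acc = 19+3 = 22
i=2,m=4: not 2>4, acc = 22+3 = 25
i=3,m=0: 3>0, acc = 25+3 = 28
i=3,m=1: 3>1, acc = 28+2 = 30
i=3,m=2: 3>2, acc = 30+1 = 31
i=3,m=3: not 3>3, acc = 31+3 = 34
i=3,m=4: not 3>4, acc = 34+3 = 37
i=4,m=0: 4>0, acc = 37+4 = 41
i=4,m=1: 4>1, acc = 41+3 = 44
i=4,m=2: 4>2, acc = 44+2 = 46
i=4,m=3: 4>3, acc = 46+1 = 47
i=4,m=4: not 4>4, acc = 47+3 = 50
i=5,m=0: 5>0, acc = 50+5 = 55
i=5,m=1: 5>1, acc = 55+4 = 59
i=5,m=2: 5>2, acc = 59+3 = 62
i=5,m=3: 5>3, acc = 62+2 = 64
i=5,m=4: 5>4, acc = 64+1 = 65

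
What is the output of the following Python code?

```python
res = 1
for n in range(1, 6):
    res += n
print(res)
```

n=1: res = 1+1 = 2
n=2: res = 2+2 = 4
n=3: res = 4+3 = 7
n=4: res = 7+4 = 11
n=5: res = 11+5 = 16

16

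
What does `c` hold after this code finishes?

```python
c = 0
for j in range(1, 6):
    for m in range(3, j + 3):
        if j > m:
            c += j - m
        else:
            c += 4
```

52

j=1,m=3: not 1>3, c = 0+4 = 4
j=2,m=3: not 2>3, c = 4+4 = 8
j=2,m=4: not 2>4, c = 8+4 = 12
j=3,m=3: not 3>3, c = 12+4 = 16
j=3,m=4: not 3>4, c = 16+4 = 20
j=3,m=5: not 3>5, c = 20+4 = 24
j=4,m=3: 4>3, c = 24+1 = 25
j=4,m=4: not 4>4, c = 25+4 = 29
j=4,m=5: not 4>5, c = 29+4 = 33
j=4,m=6: not 4>6, c = 33+4 = 37
j=5,m=3: 5>3, c = 37+2 = 39
j=5,m=4: 5>4, c = 39+1 = 40
j=5,m=5: not 5>5, c = 40+4 = 44
j=5,m=6: not 5>6, c = 44+4 = 48
j=5,m=7: not 5>7, c = 48+4 = 52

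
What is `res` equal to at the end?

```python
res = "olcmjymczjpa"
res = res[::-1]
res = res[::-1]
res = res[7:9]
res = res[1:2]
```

reverse → 'apjzcmyjmclo'
reverse → 'olcmjymczjpa'
slice [7:9] → 'cz'
slice [1:2] → 'z'

'z'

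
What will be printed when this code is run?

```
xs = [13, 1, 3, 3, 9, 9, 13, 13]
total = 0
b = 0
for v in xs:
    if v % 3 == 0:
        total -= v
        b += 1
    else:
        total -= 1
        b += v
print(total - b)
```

-72

v=13: not %3==0, total = 0-1 = -1; b=13
v=1: not %3==0, total = (-1)-1 = -2; b=14
v=3: %3==0, total = (-2)-3 = -5; b=15
v=3: %3==0, total = (-5)-3 = -8; b=16
v=9: %3==0, total = (-8)-9 = -17; b=17
v=9: %3==0, total = (-17)-9 = -26; b=18
v=13: not %3==0, total = (-26)-1 = -27; b=31
v=13: not %3==0, total = (-27)-1 = -28; b=44
total-b = (-28)-44 = -72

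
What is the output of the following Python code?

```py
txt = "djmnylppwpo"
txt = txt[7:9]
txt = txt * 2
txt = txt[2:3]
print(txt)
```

slice [7:9] → 'pw'
repeat ×2 → 'pwpw'
slice [2:3] → 'p'

p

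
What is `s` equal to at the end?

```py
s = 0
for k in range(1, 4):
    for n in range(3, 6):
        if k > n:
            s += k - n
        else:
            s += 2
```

18

k=1,n=3: not 1>3, s = 0+2 = 2
k=1,n=4: not 1>4, s = 2+2 = 4
k=1,n=5: not 1>5, s = 4+2 = 6
k=2,n=3: not 2>3, s = 6+2 = 8
k=2,n=4: not 2>4, s = 8+2 = 10
k=2,n=5: not 2>5, s = 10+2 = 12
k=3,n=3: not 3>3, s = 12+2 = 14
k=3,n=4: not 3>4, s = 14+2 = 16
k=3,n=5: not 3>5, s = 16+2 = 18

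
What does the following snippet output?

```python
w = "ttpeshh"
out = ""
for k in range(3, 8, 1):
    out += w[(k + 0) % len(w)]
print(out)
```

k=3: add w[3]='e' → 'e'
k=4: add w[4]='s' → 'es'
k=5: add w[5]='h' → 'esh'
k=6: add w[6]='h' → 'eshh'
k=7: add w[0]='t' → 'eshht'

eshht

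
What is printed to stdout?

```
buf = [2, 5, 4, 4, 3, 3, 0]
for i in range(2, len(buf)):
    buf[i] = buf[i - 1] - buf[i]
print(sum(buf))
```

-19

i=2: buf[2] = 5-4 = 1 → [2, 5, 1, 4, 3, 3, 0]
i=3: buf[3] = 1-4 = -3 → [2, 5, 1, -3, 3, 3, 0]
i=4: buf[4] = (-3)-3 = -6 → [2, 5, 1, -3, -6, 3, 0]
i=5: buf[5] = (-6)-3 = -9 → [2, 5, 1, -3, -6, -9, 0]
i=6: buf[6] = (-9)-0 = -9 → [2, 5, 1, -3, -6, -9, -9]
sum = -19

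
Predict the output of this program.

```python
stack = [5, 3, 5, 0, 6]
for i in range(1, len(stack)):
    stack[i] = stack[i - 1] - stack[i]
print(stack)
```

[5, 2, -3, -3, -9]

i=1: stack[1] = 5-3 = 2 → [5, 2, 5, 0, 6]
i=2: stack[2] = 2-5 = -3 → [5, 2, -3, 0, 6]
i=3: stack[3] = (-3)-0 = -3 → [5, 2, -3, -3, 6]
i=4: stack[4] = (-3)-6 = -9 → [5, 2, -3, -3, -9]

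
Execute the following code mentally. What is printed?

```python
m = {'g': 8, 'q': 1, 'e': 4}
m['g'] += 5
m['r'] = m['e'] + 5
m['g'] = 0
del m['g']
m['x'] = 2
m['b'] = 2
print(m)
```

m['g'] = 8+5 = 13 → {'g': 13, 'q': 1, 'e': 4}
m['r'] = m['e']+5 = 9 → {'g': 13, 'q': 1, 'e': 4, 'r': 9}
m['g'] = 0 → {'g': 0, 'q': 1, 'e': 4, 'r': 9}
del 'g' → {'q': 1, 'e': 4, 'r': 9}
m['x'] = 2 → {'q': 1, 'e': 4, 'r': 9, 'x': 2}
m['b'] = 2 → {'q': 1, 'e': 4, 'r': 9, 'x': 2, 'b': 2}

{'q': 1, 'e': 4, 'r': 9, 'x': 2, 'b': 2}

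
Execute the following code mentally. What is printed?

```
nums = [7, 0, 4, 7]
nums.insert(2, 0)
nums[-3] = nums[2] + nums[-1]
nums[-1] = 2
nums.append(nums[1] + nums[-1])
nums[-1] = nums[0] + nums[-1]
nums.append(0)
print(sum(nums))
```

insert 0 at 2 → [7, 0, 0, 4, 7]
nums[-3] = nums[2]+nums[-1] = 0+7 = 7 → [7, 0, 7, 4, 7]
nums[-1] = 2 → [7, 0, 7, 4, 2]
append nums[1]+nums[-1] = 0+2 = 2 → [7, 0, 7, 4, 2, 2]
nums[-1] = nums[0]+nums[-1] = 7+2 = 9 → [7, 0, 7, 4, 2, 9]
append 0 → [7, 0, 7, 4, 2, 9, 0]
sum = 29

29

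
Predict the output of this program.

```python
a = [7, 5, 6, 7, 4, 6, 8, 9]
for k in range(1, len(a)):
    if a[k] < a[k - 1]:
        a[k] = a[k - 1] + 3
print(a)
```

[7, 10, 13, 16, 19, 22, 25, 28]

k=1: 5<7, a[1] = 7+3 = 10 → [7, 10, 6, 7, 4, 6, 8, 9]
k=2: 6<10, a[2] = 10+3 = 13 → [7, 10, 13, 7, 4, 6, 8, 9]
k=3: 7<13, a[3] = 13+3 = 16 → [7, 10, 13, 16, 4, 6, 8, 9]
k=4: 4<16, a[4] = 16+3 = 19 → [7, 10, 13, 16, 19, 6, 8, 9]
k=5: 6<19, a[5] = 19+3 = 22 → [7, 10, 13, 16, 19, 22, 8, 9]
k=6: 8<22, a[6] = 22+3 = 25 → [7, 10, 13, 16, 19, 22, 25, 9]
k=7: 9<25, a[7] = 25+3 = 28 → [7, 10, 13, 16, 19, 22, 25, 28]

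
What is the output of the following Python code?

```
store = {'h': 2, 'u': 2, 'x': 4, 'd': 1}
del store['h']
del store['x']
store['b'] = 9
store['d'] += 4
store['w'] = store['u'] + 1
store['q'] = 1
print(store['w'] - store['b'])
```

del 'h' → {'u': 2, 'x': 4, 'd': 1}
del 'x' → {'u': 2, 'd': 1}
store['b'] = 9 → {'u': 2, 'd': 1, 'b': 9}
store['d'] = 1+4 = 5 → {'u': 2, 'd': 5, 'b': 9}
store['w'] = store['u']+1 = 3 → {'u': 2, 'd': 5, 'b': 9, 'w': 3}
store['q'] = 1 → {'u': 2, 'd': 5, 'b': 9, 'w': 3, 'q': 1}
store['w']-store['b'] = 3-9 = -6

-6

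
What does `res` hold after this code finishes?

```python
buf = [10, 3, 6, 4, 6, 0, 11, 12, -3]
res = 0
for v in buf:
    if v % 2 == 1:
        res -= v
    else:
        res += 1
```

-5

v=10: not odd, res = 0+1 = 1
v=3: odd, res = 1-3 = -2
v=6: not odd, res = (-2)+1 = -1
v=4: not odd, res = (-1)+1 = 0
v=6: not odd, res = 0+1 = 1
v=0: not odd, res = 1+1 = 2
v=11: odd, res = 2-11 = -9
v=12: not odd, res = (-9)+1 = -8
v=-3: odd, res = (-8)-(-3) = -5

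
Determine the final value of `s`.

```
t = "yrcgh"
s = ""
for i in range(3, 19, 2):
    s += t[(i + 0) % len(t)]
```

'gychrgyc'

i=3: add t[3]='g' → 'g'
i=5: add t[0]='y' → 'gy'
i=7: add t[2]='c' → 'gyc'
i=9: add t[4]='h' → 'gych'
i=11: add t[1]='r' → 'gychr'
i=13: add t[3]='g' → 'gychrg'
i=15: add t[0]='y' → 'gychrgy'
i=17: add t[2]='c' → 'gychrgyc'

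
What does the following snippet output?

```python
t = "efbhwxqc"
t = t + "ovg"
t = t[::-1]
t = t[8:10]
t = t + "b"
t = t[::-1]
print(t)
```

bfb

+ 'ovg' → 'efbhwxqcovg'
reverse → 'gvocqxwhbfe'
slice [8:10] → 'bf'
+ 'b' → 'bfb'
reverse → 'bfb'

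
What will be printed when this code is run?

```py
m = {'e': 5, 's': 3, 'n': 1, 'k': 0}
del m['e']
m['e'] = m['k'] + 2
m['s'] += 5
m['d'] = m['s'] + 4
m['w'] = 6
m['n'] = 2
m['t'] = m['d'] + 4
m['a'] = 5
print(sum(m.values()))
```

del 'e' → {'s': 3, 'n': 1, 'k': 0}
m['e'] = m['k']+2 = 2 → {'s': 3, 'n': 1, 'k': 0, 'e': 2}
m['s'] = 3+5 = 8 → {'s': 8, 'n': 1, 'k': 0, 'e': 2}
m['d'] = m['s']+4 = 12 → {'s': 8, 'n': 1, 'k': 0, 'e': 2, 'd': 12}
m['w'] = 6 → {'s': 8, 'n': 1, 'k': 0, 'e': 2, 'd': 12, 'w': 6}
m['n'] = 2 → {'s': 8, 'n': 2, 'k': 0, 'e': 2, 'd': 12, 'w': 6}
m['t'] = m['d']+4 = 16 → {'s': 8, 'n': 2, 'k': 0, 'e': 2, 'd': 12, 'w': 6, 't': 16}
m['a'] = 5 → {'s': 8, 'n': 2, 'k': 0, 'e': 2, 'd': 12, 'w': 6, 't': 16, 'a': 5}
sum of values = 51

51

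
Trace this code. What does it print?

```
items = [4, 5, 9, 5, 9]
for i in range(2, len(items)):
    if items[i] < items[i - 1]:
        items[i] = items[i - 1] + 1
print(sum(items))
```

39

i=2: 9>=5, unchanged → [4, 5, 9, 5, 9]
i=3: 5<9, items[3] = 9+1 = 10 → [4, 5, 9, 10, 9]
i=4: 9<10, items[4] = 10+1 = 11 → [4, 5, 9, 10, 11]
sum = 39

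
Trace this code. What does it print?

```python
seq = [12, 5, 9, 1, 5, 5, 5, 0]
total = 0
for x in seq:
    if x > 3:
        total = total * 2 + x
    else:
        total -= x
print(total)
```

x=12: >3, total = 0*2+12 = 12
x=5: >3, total = 12*2+5 = 29
x=9: >3, total = 29*2+9 = 67
x=1: not >3, total = 67-1 = 66
x=5: >3, total = 66*2+5 = 137
x=5: >3, total = 137*2+5 = 279
x=5: >3, total = 279*2+5 = 563
x=0: not >3, total = 563-0 = 563

563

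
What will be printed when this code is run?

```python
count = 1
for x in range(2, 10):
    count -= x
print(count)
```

-43

x=2: count = 1-2 = -1
x=3: count = (-1)-3 = -4
x=4: count = (-4)-4 = -8
x=5: count = (-8)-5 = -13
x=6: count = (-13)-6 = -19
x=7: count = (-19)-7 = -26
x=8: count = (-26)-8 = -34
x=9: count = (-34)-9 = -43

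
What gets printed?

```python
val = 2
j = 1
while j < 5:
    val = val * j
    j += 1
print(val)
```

j=1: val = 2*1 = 2
j=2: val = 2*2 = 4
j=3: val = 4*3 = 12
j=4: val = 12*4 = 48

48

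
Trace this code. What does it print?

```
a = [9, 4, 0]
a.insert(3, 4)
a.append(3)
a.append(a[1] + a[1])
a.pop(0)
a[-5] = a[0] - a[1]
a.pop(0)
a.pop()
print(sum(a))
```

insert 4 at 3 → [9, 4, 0, 4]
append 3 → [9, 4, 0, 4, 3]
append a[1]+a[1] = 4+4 = 8 → [9, 4, 0, 4, 3, 8]
pop(0) removes 9 → [4, 0, 4, 3, 8]
a[-5] = a[0]-a[1] = 4-0 = 4 → [4, 0, 4, 3, 8]
pop(0) removes 4 → [0, 4, 3, 8]
pop() removes 8 → [0, 4, 3]
sum = 7

7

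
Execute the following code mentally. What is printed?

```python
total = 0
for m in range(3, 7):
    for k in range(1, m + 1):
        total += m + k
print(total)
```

m=3,k=1: total = 0+4 = 4
m=3,k=2: total = 4+5 = 9
m=3,k=3: total = 9+6 = 15
m=4,k=1: total = 15+5 = 20
m=4,k=2: total = 20+6 = 26
m=4,k=3: total = 26+7 = 33
m=4,k=4: total = 33+8 = 41
m=5,k=1: total = 41+6 = 47
m=5,k=2: total = 47+7 = 54
m=5,k=3: total = 54+8 = 62
m=5,k=4: total = 62+9 = 71
m=5,k=5: total = 71+10 = 81
m=6,k=1: total = 81+7 = 88
m=6,k=2: total = 88+8 = 96
m=6,k=3: total = 96+9 = 105
m=6,k=4: total = 105+10 = 115
m=6,k=5: total = 115+11 = 126
m=6,k=6: total = 126+12 = 138

138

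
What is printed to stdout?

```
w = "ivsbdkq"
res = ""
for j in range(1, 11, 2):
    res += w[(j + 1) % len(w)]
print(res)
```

j=1: add w[2]='s' → 's'
j=3: add w[4]='d' → 'sd'
j=5: add w[6]='q' → 'sdq'
j=7: add w[1]='v' → 'sdqv'
j=9: add w[3]='b' → 'sdqvb'

sdqvb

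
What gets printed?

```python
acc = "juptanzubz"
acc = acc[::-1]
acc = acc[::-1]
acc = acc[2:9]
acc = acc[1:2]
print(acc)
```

t

reverse → 'zbuznatpuj'
reverse → 'juptanzubz'
slice [2:9] → 'ptanzub'
slice [1:2] → 't'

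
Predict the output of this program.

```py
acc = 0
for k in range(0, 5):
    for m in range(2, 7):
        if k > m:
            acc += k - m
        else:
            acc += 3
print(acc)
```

k=0,m=2: not 0>2, acc = 0+3 = 3
k=0,m=3: not 0>3, acc = 3+3 = 6
k=0,m=4: not 0>4, acc = 6+3 = 9
k=0,m=5: not 0>5, acc = 9+3 = 12
k=0,m=6: not 0>6, acc = 12+3 = 15
k=1,m=2: not 1>2, acc = 15+3 = 18
k=1,m=3: not 1>3, acc = 18+3 = 21
k=1,m=4: not 1>4, acc = 21+3 = 24
k=1,m=5: not 1>5, acc = 24+3 = 27
k=1,m=6: not 1>6, acc = 27+3 = 30
k=2,m=2: not 2>2, acc = 30+3 = 33
k=2,m=3: not 2>3, acc = 33+3 = 36
k=2,m=4: not 2>4, acc = 36+3 = 39
k=2,m=5: not 2>5, acc = 39+3 = 42
k=2,m=6: not 2>6, acc = 42+3 = 45
k=3,m=2: 3>2, acc = 45+1 = 46
k=3,m=3: not 3>3, acc = 46+3 = 49
k=3,m=4: not 3>4, acc = 49+3 = 52
k=3,m=5: not 3>5, acc = 52+3 = 55
k=3,m=6: not 3>6, acc = 55+3 = 58
k=4,m=2: 4>2, acc = 58+2 = 60
k=4,m=3: 4>3, acc = 60+1 = 61
k=4,m=4: not 4>4, acc = 61+3 = 64
k=4,m=5: not 4>5, acc = 64+3 = 67
k=4,m=6: not 4>6, acc = 67+3 = 70

70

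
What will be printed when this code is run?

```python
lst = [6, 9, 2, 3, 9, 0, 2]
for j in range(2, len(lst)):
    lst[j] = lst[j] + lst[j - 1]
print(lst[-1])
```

j=2: lst[2] = 2+9 = 11 → [6, 9, 11, 3, 9, 0, 2]
j=3: lst[3] = 3+11 = 14 → [6, 9, 11, 14, 9, 0, 2]
j=4: lst[4] = 9+14 = 23 → [6, 9, 11, 14, 23, 0, 2]
j=5: lst[5] = 0+23 = 23 → [6, 9, 11, 14, 23, 23, 2]
j=6: lst[6] = 2+23 = 25 → [6, 9, 11, 14, 23, 23, 25]

25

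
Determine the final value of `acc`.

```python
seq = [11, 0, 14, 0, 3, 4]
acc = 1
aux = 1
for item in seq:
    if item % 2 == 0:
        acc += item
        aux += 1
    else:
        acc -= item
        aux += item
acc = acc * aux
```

95

item=11: not even, acc = 1-11 = -10; aux=12
item=0: even, acc = (-10)+0 = -10; aux=13
item=14: even, acc = (-10)+14 = 4; aux=14
item=0: even, acc = 4+0 = 4; aux=15
item=3: not even, acc = 4-3 = 1; aux=18
item=4: even, acc = 1+4 = 5; aux=19
acc*aux = 5*19 = 95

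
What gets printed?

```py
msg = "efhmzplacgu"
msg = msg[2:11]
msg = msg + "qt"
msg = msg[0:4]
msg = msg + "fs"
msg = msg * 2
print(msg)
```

slice [2:11] → 'hmzplacgu'
+ 'qt' → 'hmzplacguqt'
slice [0:4] → 'hmzp'
+ 'fs' → 'hmzpfs'
repeat ×2 → 'hmzpfshmzpfs'

hmzpfshmzpfs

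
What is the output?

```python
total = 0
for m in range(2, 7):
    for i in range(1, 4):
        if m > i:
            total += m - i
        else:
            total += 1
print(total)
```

m=2,i=1: 2>1, total = 0+1 = 1
m=2,i=2: not 2>2, total = 1+1 = 2
m=2,i=3: not 2>3, total = 2+1 = 3
m=3,i=1: 3>1, total = 3+2 = 5
m=3,i=2: 3>2, total = 5+1 = 6
m=3,i=3: not 3>3, total = 6+1 = 7
m=4,i=1: 4>1, total = 7+3 = 10
m=4,i=2: 4>2, total = 10+2 = 12
m=4,i=3: 4>3, total = 12+1 = 13
m=5,i=1: 5>1, total = 13+4 = 17
m=5,i=2: 5>2, total = 17+3 = 20
m=5,i=3: 5>3, total = 20+2 = 22
m=6,i=1: 6>1, total = 22+5 = 27
m=6,i=2: 6>2, total = 27+4 = 31
m=6,i=3: 6>3, total = 31+3 = 34

34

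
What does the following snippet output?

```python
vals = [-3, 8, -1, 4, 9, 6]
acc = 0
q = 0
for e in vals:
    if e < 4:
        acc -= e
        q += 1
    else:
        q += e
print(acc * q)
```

e=-3: <4, acc = 0-(-3) = 3; q=1
e=8: not <4; q=9
e=-1: <4, acc = 3-(-1) = 4; q=10
e=4: not <4; q=14
e=9: not <4; q=23
e=6: not <4; q=29
acc*q = 4*29 = 116

116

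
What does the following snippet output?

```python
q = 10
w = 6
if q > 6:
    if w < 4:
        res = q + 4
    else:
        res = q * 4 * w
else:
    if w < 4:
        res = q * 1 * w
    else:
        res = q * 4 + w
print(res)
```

q=10, w=6
q > 6 is True; w < 4 is False
→ res = q * 4 * w = 240

240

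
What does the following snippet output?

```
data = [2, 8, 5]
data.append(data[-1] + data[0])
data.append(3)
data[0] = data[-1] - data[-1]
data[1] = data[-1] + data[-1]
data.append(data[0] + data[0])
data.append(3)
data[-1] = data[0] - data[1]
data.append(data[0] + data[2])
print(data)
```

[0, 6, 5, 7, 3, 0, -6, 5]

append data[-1]+data[0] = 5+2 = 7 → [2, 8, 5, 7]
append 3 → [2, 8, 5, 7, 3]
data[0] = data[-1]-data[-1] = 3-3 = 0 → [0, 8, 5, 7, 3]
data[1] = data[-1]+data[-1] = 3+3 = 6 → [0, 6, 5, 7, 3]
append data[0]+data[0] = 0+0 = 0 → [0, 6, 5, 7, 3, 0]
append 3 → [0, 6, 5, 7, 3, 0, 3]
data[-1] = data[0]-data[1] = 0-6 = -6 → [0, 6, 5, 7, 3, 0, -6]
append data[0]+data[2] = 0+5 = 5 → [0, 6, 5, 7, 3, 0, -6, 5]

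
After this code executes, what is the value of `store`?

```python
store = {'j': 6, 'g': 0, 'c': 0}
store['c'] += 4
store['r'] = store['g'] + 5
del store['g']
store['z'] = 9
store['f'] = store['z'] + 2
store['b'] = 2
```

{'j': 6, 'c': 4, 'r': 5, 'z': 9, 'f': 11, 'b': 2}

store['c'] = 0+4 = 4 → {'j': 6, 'g': 0, 'c': 4}
store['r'] = store['g']+5 = 5 → {'j': 6, 'g': 0, 'c': 4, 'r': 5}
del 'g' → {'j': 6, 'c': 4, 'r': 5}
store['z'] = 9 → {'j': 6, 'c': 4, 'r': 5, 'z': 9}
store['f'] = store['z']+2 = 11 → {'j': 6, 'c': 4, 'r': 5, 'z': 9, 'f': 11}
store['b'] = 2 → {'j': 6, 'c': 4, 'r': 5, 'z': 9, 'f': 11, 'b': 2}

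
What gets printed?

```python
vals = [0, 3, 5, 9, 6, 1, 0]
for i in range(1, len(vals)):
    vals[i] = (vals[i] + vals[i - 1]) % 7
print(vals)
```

[0, 3, 1, 3, 2, 3, 3]

i=1: vals[1] = (3+0)%7 = 3 → [0, 3, 5, 9, 6, 1, 0]
i=2: vals[2] = (5+3)%7 = 1 → [0, 3, 1, 9, 6, 1, 0]
i=3: vals[3] = (9+1)%7 = 3 → [0, 3, 1, 3, 6, 1, 0]
i=4: vals[4] = (6+3)%7 = 2 → [0, 3, 1, 3, 2, 1, 0]
i=5: vals[5] = (1+2)%7 = 3 → [0, 3, 1, 3, 2, 3, 0]
i=6: vals[6] = (0+3)%7 = 3 → [0, 3, 1, 3, 2, 3, 3]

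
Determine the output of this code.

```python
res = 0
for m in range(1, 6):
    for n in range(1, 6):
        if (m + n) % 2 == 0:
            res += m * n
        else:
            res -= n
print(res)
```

m=1,n=1: even sum, res = 0+1 = 1
m=1,n=2: odd sum, res = 1-2 = -1
m=1,n=3: even sum, res = (-1)+3 = 2
m=1,n=4: odd sum, res = 2-4 = -2
m=1,n=5: even sum, res = (-2)+5 = 3
m=2,n=1: odd sum, res = 3-1 = 2
m=2,n=2: even sum, res = 2+4 = 6
m=2,n=3: odd sum, res = 6-3 = 3
m=2,n=4: even sum, res = 3+8 = 11
m=2,n=5: odd sum, res = 11-5 = 6
m=3,n=1: even sum, res = 6+3 = 9
m=3,n=2: odd sum, res = 9-2 = 7
m=3,n=3: even sum, res = 7+9 = 16
m=3,n=4: odd sum, res = 16-4 = 12
m=3,n=5: even sum, res = 12+15 = 27
m=4,n=1: odd sum, res = 27-1 = 26
m=4,n=2: even sum, res = 26+8 = 34
m=4,n=3: odd sum, res = 34-3 = 31
m=4,n=4: even sum, res = 31+16 = 47
m=4,n=5: odd sum, res = 47-5 = 42
m=5,n=1: even sum, res = 42+5 = 47
m=5,n=2: odd sum, res = 47-2 = 45
m=5,n=3: even sum, res = 45+15 = 60
m=5,n=4: odd sum, res = 60-4 = 56
m=5,n=5: even sum, res = 56+25 = 81

81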